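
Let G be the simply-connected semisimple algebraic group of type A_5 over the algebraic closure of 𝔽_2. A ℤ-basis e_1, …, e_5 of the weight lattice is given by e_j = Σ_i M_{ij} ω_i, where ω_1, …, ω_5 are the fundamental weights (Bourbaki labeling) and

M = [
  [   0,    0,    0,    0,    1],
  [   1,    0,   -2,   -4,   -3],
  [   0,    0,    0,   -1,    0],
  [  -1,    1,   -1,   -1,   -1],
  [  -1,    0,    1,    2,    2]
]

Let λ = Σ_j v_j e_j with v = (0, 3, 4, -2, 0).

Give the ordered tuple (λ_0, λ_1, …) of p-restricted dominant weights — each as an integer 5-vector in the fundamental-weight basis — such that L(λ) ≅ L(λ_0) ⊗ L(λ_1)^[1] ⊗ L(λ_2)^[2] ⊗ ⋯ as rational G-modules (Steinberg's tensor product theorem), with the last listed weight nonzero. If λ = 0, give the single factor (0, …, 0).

Change of basis e → ω: c = M·v where v = (0, 3, 4, -2, 0):
  c_1 = 0*0 + 0*3 + 0*4 + 0*-2 + 1*0 = 0
  c_2 = 1*0 + 0*3 + -2*4 + -4*-2 + -3*0 = 0
  c_3 = 0*0 + 0*3 + 0*4 + -1*-2 + 0*0 = 2
  c_4 = -1*0 + 1*3 + -1*4 + -1*-2 + -1*0 = 1
  c_5 = -1*0 + 0*3 + 1*4 + 2*-2 + 2*0 = 0
p = 2; digits c_i = Σ_j d_{ij}·2^j, 0 ≤ d_{ij} < 2:
  c_1 = 0
  c_2 = 0
  c_3 = 2 = 0·2^0 + 1·2^1
  c_4 = 1 = 1·2^0
  c_5 = 0
Factor λ_0 = (0, 0, 0, 1, 0)
Factor λ_1 = (0, 0, 1, 0, 0)

((0, 0, 0, 1, 0), (0, 0, 1, 0, 0))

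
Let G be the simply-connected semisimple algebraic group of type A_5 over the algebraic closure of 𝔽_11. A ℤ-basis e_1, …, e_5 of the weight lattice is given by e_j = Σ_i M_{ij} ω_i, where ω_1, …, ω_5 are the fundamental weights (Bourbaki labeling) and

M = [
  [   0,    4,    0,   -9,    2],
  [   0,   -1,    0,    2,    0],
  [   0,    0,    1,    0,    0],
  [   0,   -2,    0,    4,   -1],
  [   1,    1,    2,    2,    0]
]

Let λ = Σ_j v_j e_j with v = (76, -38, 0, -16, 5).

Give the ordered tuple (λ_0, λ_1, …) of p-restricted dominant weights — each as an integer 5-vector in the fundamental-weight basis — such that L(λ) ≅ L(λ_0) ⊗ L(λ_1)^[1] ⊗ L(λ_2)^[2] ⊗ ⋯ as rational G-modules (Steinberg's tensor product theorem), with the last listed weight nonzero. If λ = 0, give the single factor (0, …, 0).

((2, 6, 0, 7, 6),)

Change of basis e → ω: c = M·v where v = (76, -38, 0, -16, 5):
  c_1 = 0·76 + (4)·(-38) + 0·0 + (-9)·(-16) + 2·5 = 2
  c_2 = 0·76 + (-1)·(-38) + 0·0 + (2)·(-16) + 0·5 = 6
  c_3 = 0·76 + (0)·(-38) + 1·0 + (0)·(-16) + 0·5 = 0
  c_4 = 0·76 + (-2)·(-38) + 0·0 + (4)·(-16) + (-1)·(5) = 7
  c_5 = 1·76 + (1)·(-38) + 2·0 + (2)·(-16) + 0·5 = 6
Expand coordinatewise in base 11:
  c_1 = 2 = 2·11^0
  c_2 = 6 = 6·11^0
  c_3 = 0
  c_4 = 7 = 7·11^0
  c_5 = 6 = 6·11^0
p-restricted factor λ_0 = (2, 6, 0, 7, 6)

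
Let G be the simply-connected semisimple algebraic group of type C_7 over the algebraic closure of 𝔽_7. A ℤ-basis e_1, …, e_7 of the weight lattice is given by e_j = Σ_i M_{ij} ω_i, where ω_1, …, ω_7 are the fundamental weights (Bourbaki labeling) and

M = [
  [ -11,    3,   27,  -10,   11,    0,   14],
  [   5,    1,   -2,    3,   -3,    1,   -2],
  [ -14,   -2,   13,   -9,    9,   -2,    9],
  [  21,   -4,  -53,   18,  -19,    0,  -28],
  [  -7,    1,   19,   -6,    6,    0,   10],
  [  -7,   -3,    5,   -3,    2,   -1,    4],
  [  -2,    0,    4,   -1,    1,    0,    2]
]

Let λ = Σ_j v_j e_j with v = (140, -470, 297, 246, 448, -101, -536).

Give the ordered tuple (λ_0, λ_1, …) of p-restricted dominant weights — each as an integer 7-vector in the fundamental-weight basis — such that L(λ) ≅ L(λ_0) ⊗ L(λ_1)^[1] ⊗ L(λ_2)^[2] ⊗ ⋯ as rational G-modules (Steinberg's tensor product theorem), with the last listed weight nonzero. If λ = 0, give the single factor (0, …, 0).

((5, 1, 2, 3, 3, 2, 3), (4, 0, 5, 0, 6, 4, 5))

Converting to the ω-basis (c_i = row i of M dotted with v = (140, -470, 297, 246, 448, -101, -536)):
  c_1 = (-11)·(140) + (3)·(-470) + (27)·(297) + (-10)·(246) + (11)·(448) + (0)·(-101) + (14)·(-536) = 33
  c_2 = (5)·(140) + (1)·(-470) + (-2)·(297) + (3)·(246) + (-3)·(448) + (1)·(-101) + (-2)·(-536) = 1
  c_3 = (-14)·(140) + (-2)·(-470) + (13)·(297) + (-9)·(246) + (9)·(448) + (-2)·(-101) + (9)·(-536) = 37
  c_4 = (21)·(140) + (-4)·(-470) + (-53)·(297) + (18)·(246) + (-19)·(448) + (0)·(-101) + (-28)·(-536) = 3
  c_5 = (-7)·(140) + (1)·(-470) + (19)·(297) + (-6)·(246) + (6)·(448) + (0)·(-101) + (10)·(-536) = 45
  c_6 = (-7)·(140) + (-3)·(-470) + (5)·(297) + (-3)·(246) + (2)·(448) + (-1)·(-101) + (4)·(-536) = 30
  c_7 = (-2)·(140) + (0)·(-470) + (4)·(297) + (-1)·(246) + (1)·(448) + (0)·(-101) + (2)·(-536) = 38
p = 7; digits c_i = Σ_j d_{ij}·7^j, 0 ≤ d_{ij} < 7:
  c_1 = 33 = 5·7^0 + 4·7^1
  c_2 = 1 = 1·7^0
  c_3 = 37 = 2·7^0 + 5·7^1
  c_4 = 3 = 3·7^0
  c_5 = 45 = 3·7^0 + 6·7^1
  c_6 = 30 = 2·7^0 + 4·7^1
  c_7 = 38 = 3·7^0 + 5·7^1
Factor λ_0 = (5, 1, 2, 3, 3, 2, 3)
Factor λ_1 = (4, 0, 5, 0, 6, 4, 5)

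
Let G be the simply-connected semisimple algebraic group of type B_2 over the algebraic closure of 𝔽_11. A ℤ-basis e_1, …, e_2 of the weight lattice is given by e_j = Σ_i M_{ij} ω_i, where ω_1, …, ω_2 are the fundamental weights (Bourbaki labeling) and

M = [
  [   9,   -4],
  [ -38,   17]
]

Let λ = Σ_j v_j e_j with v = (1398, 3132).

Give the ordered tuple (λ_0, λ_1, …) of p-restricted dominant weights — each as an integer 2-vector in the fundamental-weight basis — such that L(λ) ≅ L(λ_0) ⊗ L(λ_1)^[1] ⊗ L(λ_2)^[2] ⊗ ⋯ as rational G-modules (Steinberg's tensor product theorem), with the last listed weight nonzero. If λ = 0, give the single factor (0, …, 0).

((10, 10), (4, 10))

ω-coordinates c = M·v, v = (1398, 3132):
  c_1 = 9*1398 + -4*3132 = 54
  c_2 = -38*1398 + 17*3132 = 120
Expand coordinatewise in base 11:
  c_1 = 54 = 10·11^0 + 4·11^1
  c_2 = 120 = 10·11^0 + 10·11^1
λ_0 = (10, 10)
λ_1 = (4, 10)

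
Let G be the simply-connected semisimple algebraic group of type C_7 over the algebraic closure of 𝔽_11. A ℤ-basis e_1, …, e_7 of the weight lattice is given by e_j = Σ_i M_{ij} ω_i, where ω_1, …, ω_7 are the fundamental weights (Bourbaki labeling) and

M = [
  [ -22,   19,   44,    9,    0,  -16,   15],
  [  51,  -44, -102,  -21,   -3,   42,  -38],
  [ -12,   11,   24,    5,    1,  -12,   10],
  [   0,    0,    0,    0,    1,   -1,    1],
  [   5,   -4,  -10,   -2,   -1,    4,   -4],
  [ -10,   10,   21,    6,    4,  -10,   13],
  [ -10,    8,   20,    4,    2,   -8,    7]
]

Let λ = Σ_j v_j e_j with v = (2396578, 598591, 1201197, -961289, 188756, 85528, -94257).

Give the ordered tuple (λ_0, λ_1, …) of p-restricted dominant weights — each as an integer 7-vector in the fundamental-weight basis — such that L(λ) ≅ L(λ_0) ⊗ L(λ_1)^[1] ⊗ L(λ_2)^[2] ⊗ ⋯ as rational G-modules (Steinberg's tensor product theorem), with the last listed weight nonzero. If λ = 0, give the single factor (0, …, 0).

In the fundamental-weight basis, λ has coordinates c = M·v (v = (2396578, 598591, 1201197, -961289, 188756, 85528, -94257)):
  c_1 = (-22)·(2396578) + 19·598591 + 44·1201197 + (9)·(-961289) + 0·188756 + (-16)·(85528) + (15)·(-94257) = 67277
  c_2 = 51·2396578 + (-44)·(598591) + (-102)·(1201197) + (-21)·(-961289) + (-3)·(188756) + 42·85528 + (-38)·(-94257) = 160123
  c_3 = (-12)·(2396578) + 11·598591 + 24·1201197 + (5)·(-961289) + 1·188756 + (-12)·(85528) + (10)·(-94257) = 67698
  c_4 = 0·2396578 + 0·598591 + 0·1201197 + (0)·(-961289) + 1·188756 + (-1)·(85528) + (1)·(-94257) = 8971
  c_5 = 5·2396578 + (-4)·(598591) + (-10)·(1201197) + (-2)·(-961289) + (-1)·(188756) + 4·85528 + (-4)·(-94257) = 29518
  c_6 = (-10)·(2396578) + 10·598591 + 21·1201197 + (6)·(-961289) + 4·188756 + (-10)·(85528) + (13)·(-94257) = 151936
  c_7 = (-10)·(2396578) + 8·598591 + 20·1201197 + (4)·(-961289) + 2·188756 + (-8)·(85528) + (7)·(-94257) = 35221
p = 11; digits c_i = Σ_j d_{ij}·11^j, 0 ≤ d_{ij} < 11:
  c_1 = 67277 = 1·11^0 + 0·11^1 + 6·11^2 + 6·11^3 + 4·11^4
  c_2 = 160123 = 7·11^0 + 3·11^1 + 3·11^2 + 10·11^3 + 10·11^4
  c_3 = 67698 = 4·11^0 + 5·11^1 + 9·11^2 + 6·11^3 + 4·11^4
  c_4 = 8971 = 6·11^0 + 1·11^1 + 8·11^2 + 6·11^3
  c_5 = 29518 = 5·11^0 + 10·11^1 + 1·11^2 + 0·11^3 + 2·11^4
  c_6 = 151936 = 4·11^0 + 7·11^1 + 1·11^2 + 4·11^3 + 10·11^4
  c_7 = 35221 = 10·11^0 + 0·11^1 + 5·11^2 + 4·11^3 + 2·11^4
p-restricted factor λ_0 = (1, 7, 4, 6, 5, 4, 10)
p-restricted factor λ_1 = (0, 3, 5, 1, 10, 7, 0)
p-restricted factor λ_2 = (6, 3, 9, 8, 1, 1, 5)
p-restricted factor λ_3 = (6, 10, 6, 6, 0, 4, 4)
p-restricted factor λ_4 = (4, 10, 4, 0, 2, 10, 2)

((1, 7, 4, 6, 5, 4, 10), (0, 3, 5, 1, 10, 7, 0), (6, 3, 9, 8, 1, 1, 5), (6, 10, 6, 6, 0, 4, 4), (4, 10, 4, 0, 2, 10, 2))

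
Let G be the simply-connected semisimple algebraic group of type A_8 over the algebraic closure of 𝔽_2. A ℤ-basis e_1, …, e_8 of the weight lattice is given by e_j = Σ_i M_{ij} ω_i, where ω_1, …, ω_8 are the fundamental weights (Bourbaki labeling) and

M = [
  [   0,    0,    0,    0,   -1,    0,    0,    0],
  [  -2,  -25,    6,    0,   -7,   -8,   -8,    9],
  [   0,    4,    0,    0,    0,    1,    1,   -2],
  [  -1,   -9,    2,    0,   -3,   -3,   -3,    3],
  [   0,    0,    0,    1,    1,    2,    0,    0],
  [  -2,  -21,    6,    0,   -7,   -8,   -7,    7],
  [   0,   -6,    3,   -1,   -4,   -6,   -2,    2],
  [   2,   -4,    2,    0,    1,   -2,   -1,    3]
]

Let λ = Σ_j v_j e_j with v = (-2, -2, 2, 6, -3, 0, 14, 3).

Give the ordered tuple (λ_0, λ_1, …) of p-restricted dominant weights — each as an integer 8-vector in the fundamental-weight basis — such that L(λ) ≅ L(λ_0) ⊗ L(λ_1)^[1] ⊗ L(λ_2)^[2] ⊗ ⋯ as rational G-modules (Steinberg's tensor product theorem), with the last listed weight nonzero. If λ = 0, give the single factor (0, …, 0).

ω-coordinates c = M·v, v = (-2, -2, 2, 6, -3, 0, 14, 3):
  c_1 = 0*-2 + 0*-2 + 0*2 + 0*6 + -1*-3 + 0*0 + 0*14 + 0*3 = 3
  c_2 = -2*-2 + -25*-2 + 6*2 + 0*6 + -7*-3 + -8*0 + -8*14 + 9*3 = 2
  c_3 = 0*-2 + 4*-2 + 0*2 + 0*6 + 0*-3 + 1*0 + 1*14 + -2*3 = 0
  c_4 = -1*-2 + -9*-2 + 2*2 + 0*6 + -3*-3 + -3*0 + -3*14 + 3*3 = 0
  c_5 = 0*-2 + 0*-2 + 0*2 + 1*6 + 1*-3 + 2*0 + 0*14 + 0*3 = 3
  c_6 = -2*-2 + -21*-2 + 6*2 + 0*6 + -7*-3 + -8*0 + -7*14 + 7*3 = 2
  c_7 = 0*-2 + -6*-2 + 3*2 + -1*6 + -4*-3 + -6*0 + -2*14 + 2*3 = 2
  c_8 = 2*-2 + -4*-2 + 2*2 + 0*6 + 1*-3 + -2*0 + -1*14 + 3*3 = 0
Expand coordinatewise in base 2:
  c_1 = 3 = 1·2^0 + 1·2^1
  c_2 = 2 = 0·2^0 + 1·2^1
  c_3 = 0
  c_4 = 0
  c_5 = 3 = 1·2^0 + 1·2^1
  c_6 = 2 = 0·2^0 + 1·2^1
  c_7 = 2 = 0·2^0 + 1·2^1
  c_8 = 0
Factor λ_0 = (1, 0, 0, 0, 1, 0, 0, 0)
Factor λ_1 = (1, 1, 0, 0, 1, 1, 1, 0)

((1, 0, 0, 0, 1, 0, 0, 0), (1, 1, 0, 0, 1, 1, 1, 0))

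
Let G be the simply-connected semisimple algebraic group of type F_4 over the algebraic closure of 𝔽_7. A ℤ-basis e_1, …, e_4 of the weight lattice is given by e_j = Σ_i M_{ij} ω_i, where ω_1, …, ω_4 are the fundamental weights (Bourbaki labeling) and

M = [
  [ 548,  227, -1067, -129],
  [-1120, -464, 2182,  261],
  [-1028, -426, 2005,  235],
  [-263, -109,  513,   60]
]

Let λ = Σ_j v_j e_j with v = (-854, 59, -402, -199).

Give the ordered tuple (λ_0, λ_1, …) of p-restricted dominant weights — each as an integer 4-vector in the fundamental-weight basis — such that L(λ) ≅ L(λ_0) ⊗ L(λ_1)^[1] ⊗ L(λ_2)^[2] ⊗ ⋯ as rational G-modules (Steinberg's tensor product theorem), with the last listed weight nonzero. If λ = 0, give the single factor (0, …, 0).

Compute c_i = Σ_j M_{ij} v_j with v = (-854, 59, -402, -199):
  c_1 = (548)·(-854) + 227·59 + (-1067)·(-402) + (-129)·(-199) = 6
  c_2 = (-1120)·(-854) + (-464)·(59) + (2182)·(-402) + (261)·(-199) = 1
  c_3 = (-1028)·(-854) + (-426)·(59) + (2005)·(-402) + (235)·(-199) = 3
  c_4 = (-263)·(-854) + (-109)·(59) + (513)·(-402) + (60)·(-199) = 5
Expand coordinatewise in base 7:
  c_1 = 6 = 6·7^0
  c_2 = 1 = 1·7^0
  c_3 = 3 = 3·7^0
  c_4 = 5 = 5·7^0
Factor λ_0 = (6, 1, 3, 5)

((6, 1, 3, 5),)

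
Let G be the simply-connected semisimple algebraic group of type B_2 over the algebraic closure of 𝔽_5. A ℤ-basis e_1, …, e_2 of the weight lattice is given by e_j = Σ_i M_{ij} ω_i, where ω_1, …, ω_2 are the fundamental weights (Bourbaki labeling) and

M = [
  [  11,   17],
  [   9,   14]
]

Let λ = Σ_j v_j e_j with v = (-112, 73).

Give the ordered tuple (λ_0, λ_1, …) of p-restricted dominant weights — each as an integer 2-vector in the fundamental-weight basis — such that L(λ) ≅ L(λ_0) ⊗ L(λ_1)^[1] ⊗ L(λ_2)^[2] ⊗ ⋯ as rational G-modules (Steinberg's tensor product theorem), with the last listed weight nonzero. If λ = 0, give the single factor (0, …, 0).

((4, 4), (1, 2))

Change of basis e → ω: c = M·v where v = (-112, 73):
  c_1 = (11)·(-112) + (17)·(73) = 9
  c_2 = (9)·(-112) + (14)·(73) = 14
p = 5; digits c_i = Σ_j d_{ij}·5^j, 0 ≤ d_{ij} < 5:
  c_1 = 9 = 4·5^0 + 1·5^1
  c_2 = 14 = 4·5^0 + 2·5^1
λ_0 = (4, 4)
λ_1 = (1, 2)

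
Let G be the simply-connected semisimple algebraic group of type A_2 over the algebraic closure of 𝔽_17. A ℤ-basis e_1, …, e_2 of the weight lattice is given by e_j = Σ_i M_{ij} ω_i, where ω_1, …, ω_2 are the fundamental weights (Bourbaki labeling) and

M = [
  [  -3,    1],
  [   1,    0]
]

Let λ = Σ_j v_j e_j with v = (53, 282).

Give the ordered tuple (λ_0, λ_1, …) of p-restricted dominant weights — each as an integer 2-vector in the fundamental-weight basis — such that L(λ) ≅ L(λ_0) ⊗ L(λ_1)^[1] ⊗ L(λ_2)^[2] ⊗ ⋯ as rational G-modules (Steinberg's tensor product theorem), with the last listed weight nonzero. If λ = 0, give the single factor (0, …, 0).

Change of basis e → ω: c = M·v where v = (53, 282):
  c_1 = -3*53 + 1*282 = 123
  c_2 = 1*53 + 0*282 = 53
Writing each c_i in base p = 17:
  c_1 = 123 = 4·17^0 + 7·17^1
  c_2 = 53 = 2·17^0 + 3·17^1
p-restricted factor λ_0 = (4, 2)
p-restricted factor λ_1 = (7, 3)

((4, 2), (7, 3))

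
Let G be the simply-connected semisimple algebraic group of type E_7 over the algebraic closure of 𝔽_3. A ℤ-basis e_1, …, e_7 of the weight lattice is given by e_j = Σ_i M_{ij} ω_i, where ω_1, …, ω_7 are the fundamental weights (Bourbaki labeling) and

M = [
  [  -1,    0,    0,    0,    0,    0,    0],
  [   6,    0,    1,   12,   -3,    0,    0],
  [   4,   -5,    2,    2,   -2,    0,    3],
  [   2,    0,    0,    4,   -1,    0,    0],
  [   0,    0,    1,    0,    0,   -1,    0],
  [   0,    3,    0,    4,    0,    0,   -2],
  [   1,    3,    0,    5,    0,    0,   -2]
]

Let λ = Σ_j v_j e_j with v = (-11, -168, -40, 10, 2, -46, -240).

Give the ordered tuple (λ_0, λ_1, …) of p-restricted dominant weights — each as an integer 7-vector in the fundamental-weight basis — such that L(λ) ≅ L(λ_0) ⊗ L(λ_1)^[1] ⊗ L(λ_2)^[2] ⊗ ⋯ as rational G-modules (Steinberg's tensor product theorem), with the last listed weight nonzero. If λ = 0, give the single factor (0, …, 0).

ω-coordinates c = M·v, v = (-11, -168, -40, 10, 2, -46, -240):
  c_1 = (-1)·(-11) + (0)·(-168) + (0)·(-40) + 0·10 + 0·2 + (0)·(-46) + (0)·(-240) = 11
  c_2 = (6)·(-11) + (0)·(-168) + (1)·(-40) + 12·10 + (-3)·(2) + (0)·(-46) + (0)·(-240) = 8
  c_3 = (4)·(-11) + (-5)·(-168) + (2)·(-40) + 2·10 + (-2)·(2) + (0)·(-46) + (3)·(-240) = 12
  c_4 = (2)·(-11) + (0)·(-168) + (0)·(-40) + 4·10 + (-1)·(2) + (0)·(-46) + (0)·(-240) = 16
  c_5 = (0)·(-11) + (0)·(-168) + (1)·(-40) + 0·10 + 0·2 + (-1)·(-46) + (0)·(-240) = 6
  c_6 = (0)·(-11) + (3)·(-168) + (0)·(-40) + 4·10 + 0·2 + (0)·(-46) + (-2)·(-240) = 16
  c_7 = (1)·(-11) + (3)·(-168) + (0)·(-40) + 5·10 + 0·2 + (0)·(-46) + (-2)·(-240) = 15
p = 3; digits c_i = Σ_j d_{ij}·3^j, 0 ≤ d_{ij} < 3:
  c_1 = 11 = 2·3^0 + 0·3^1 + 1·3^2
  c_2 = 8 = 2·3^0 + 2·3^1
  c_3 = 12 = 0·3^0 + 1·3^1 + 1·3^2
  c_4 = 16 = 1·3^0 + 2·3^1 + 1·3^2
  c_5 = 6 = 0·3^0 + 2·3^1
  c_6 = 16 = 1·3^0 + 2·3^1 + 1·3^2
  c_7 = 15 = 0·3^0 + 2·3^1 + 1·3^2
p-restricted factor λ_0 = (2, 2, 0, 1, 0, 1, 0)
p-restricted factor λ_1 = (0, 2, 1, 2, 2, 2, 2)
p-restricted factor λ_2 = (1, 0, 1, 1, 0, 1, 1)

((2, 2, 0, 1, 0, 1, 0), (0, 2, 1, 2, 2, 2, 2), (1, 0, 1, 1, 0, 1, 1))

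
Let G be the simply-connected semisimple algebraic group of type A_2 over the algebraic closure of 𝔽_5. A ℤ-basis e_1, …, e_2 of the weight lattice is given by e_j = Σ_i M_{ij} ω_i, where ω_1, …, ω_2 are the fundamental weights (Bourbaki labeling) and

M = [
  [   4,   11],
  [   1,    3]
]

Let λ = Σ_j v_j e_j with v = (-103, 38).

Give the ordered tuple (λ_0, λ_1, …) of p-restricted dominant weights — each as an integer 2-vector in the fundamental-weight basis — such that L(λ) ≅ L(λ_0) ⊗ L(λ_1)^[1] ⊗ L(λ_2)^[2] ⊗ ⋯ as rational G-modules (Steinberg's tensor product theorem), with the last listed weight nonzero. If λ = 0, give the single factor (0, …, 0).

Change of basis e → ω: c = M·v where v = (-103, 38):
  c_1 = 4*-103 + 11*38 = 6
  c_2 = 1*-103 + 3*38 = 11
Expand coordinatewise in base 5:
  c_1 = 6 = 1·5^0 + 1·5^1
  c_2 = 11 = 1·5^0 + 2·5^1
p-restricted factor λ_0 = (1, 1)
p-restricted factor λ_1 = (1, 2)

((1, 1), (1, 2))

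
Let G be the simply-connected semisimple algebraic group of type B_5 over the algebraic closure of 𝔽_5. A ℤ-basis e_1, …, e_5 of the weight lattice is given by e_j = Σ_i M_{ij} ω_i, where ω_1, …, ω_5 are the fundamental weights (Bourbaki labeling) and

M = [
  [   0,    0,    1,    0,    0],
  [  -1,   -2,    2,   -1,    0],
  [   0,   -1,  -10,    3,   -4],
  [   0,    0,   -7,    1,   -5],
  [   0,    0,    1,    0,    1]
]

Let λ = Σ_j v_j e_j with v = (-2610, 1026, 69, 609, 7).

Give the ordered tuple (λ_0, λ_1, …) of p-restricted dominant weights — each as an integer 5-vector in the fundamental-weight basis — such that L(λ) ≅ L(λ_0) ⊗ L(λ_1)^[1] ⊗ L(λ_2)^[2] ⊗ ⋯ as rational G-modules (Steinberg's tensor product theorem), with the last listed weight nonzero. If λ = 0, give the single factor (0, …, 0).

ω-coordinates c = M·v, v = (-2610, 1026, 69, 609, 7):
  c_1 = 0*-2610 + 0*1026 + 1*69 + 0*609 + 0*7 = 69
  c_2 = -1*-2610 + -2*1026 + 2*69 + -1*609 + 0*7 = 87
  c_3 = 0*-2610 + -1*1026 + -10*69 + 3*609 + -4*7 = 83
  c_4 = 0*-2610 + 0*1026 + -7*69 + 1*609 + -5*7 = 91
  c_5 = 0*-2610 + 0*1026 + 1*69 + 0*609 + 1*7 = 76
Base-5 expansion of each c_i:
  c_1 = 69 = 4·5^0 + 3·5^1 + 2·5^2
  c_2 = 87 = 2·5^0 + 2·5^1 + 3·5^2
  c_3 = 83 = 3·5^0 + 1·5^1 + 3·5^2
  c_4 = 91 = 1·5^0 + 3·5^1 + 3·5^2
  c_5 = 76 = 1·5^0 + 0·5^1 + 3·5^2
Factor λ_0 = (4, 2, 3, 1, 1)
Factor λ_1 = (3, 2, 1, 3, 0)
Factor λ_2 = (2, 3, 3, 3, 3)

((4, 2, 3, 1, 1), (3, 2, 1, 3, 0), (2, 3, 3, 3, 3))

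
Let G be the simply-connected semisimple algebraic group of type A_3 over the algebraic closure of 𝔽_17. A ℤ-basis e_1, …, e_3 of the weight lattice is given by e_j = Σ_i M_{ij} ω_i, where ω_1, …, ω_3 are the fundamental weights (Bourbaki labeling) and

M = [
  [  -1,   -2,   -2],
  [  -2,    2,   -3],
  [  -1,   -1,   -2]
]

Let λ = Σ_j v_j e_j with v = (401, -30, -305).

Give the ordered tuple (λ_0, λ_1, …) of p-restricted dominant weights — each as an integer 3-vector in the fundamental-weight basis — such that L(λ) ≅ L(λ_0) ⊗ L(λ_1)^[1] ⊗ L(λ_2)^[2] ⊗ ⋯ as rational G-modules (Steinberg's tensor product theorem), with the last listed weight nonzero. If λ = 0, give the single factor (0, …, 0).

((14, 2, 1), (15, 3, 14))

In the fundamental-weight basis, λ has coordinates c = M·v (v = (401, -30, -305)):
  c_1 = (-1)·(401) + (-2)·(-30) + (-2)·(-305) = 269
  c_2 = (-2)·(401) + (2)·(-30) + (-3)·(-305) = 53
  c_3 = (-1)·(401) + (-1)·(-30) + (-2)·(-305) = 239
Base-17 expansion of each c_i:
  c_1 = 269 = 14·17^0 + 15·17^1
  c_2 = 53 = 2·17^0 + 3·17^1
  c_3 = 239 = 1·17^0 + 14·17^1
λ_0 = (14, 2, 1)
λ_1 = (15, 3, 14)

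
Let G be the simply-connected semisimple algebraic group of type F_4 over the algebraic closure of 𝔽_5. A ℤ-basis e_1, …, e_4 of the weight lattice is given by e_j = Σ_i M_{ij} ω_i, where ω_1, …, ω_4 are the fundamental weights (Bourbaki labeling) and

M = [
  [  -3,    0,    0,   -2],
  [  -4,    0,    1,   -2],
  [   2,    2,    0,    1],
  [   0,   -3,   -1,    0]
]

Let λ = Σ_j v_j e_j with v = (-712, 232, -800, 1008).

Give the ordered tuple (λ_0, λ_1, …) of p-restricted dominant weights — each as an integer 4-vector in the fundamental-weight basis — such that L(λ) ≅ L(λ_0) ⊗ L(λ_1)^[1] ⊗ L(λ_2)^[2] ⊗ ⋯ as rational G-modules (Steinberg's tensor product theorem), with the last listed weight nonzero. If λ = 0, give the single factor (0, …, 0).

((0, 2, 3, 4), (4, 1, 4, 0), (4, 1, 1, 4))

In the fundamental-weight basis, λ has coordinates c = M·v (v = (-712, 232, -800, 1008)):
  c_1 = (-3)·(-712) + (0)·(232) + (0)·(-800) + (-2)·(1008) = 120
  c_2 = (-4)·(-712) + (0)·(232) + (1)·(-800) + (-2)·(1008) = 32
  c_3 = (2)·(-712) + (2)·(232) + (0)·(-800) + (1)·(1008) = 48
  c_4 = (0)·(-712) + (-3)·(232) + (-1)·(-800) + (0)·(1008) = 104
Writing each c_i in base p = 5:
  c_1 = 120 = 0·5^0 + 4·5^1 + 4·5^2
  c_2 = 32 = 2·5^0 + 1·5^1 + 1·5^2
  c_3 = 48 = 3·5^0 + 4·5^1 + 1·5^2
  c_4 = 104 = 4·5^0 + 0·5^1 + 4·5^2
p-restricted factor λ_0 = (0, 2, 3, 4)
p-restricted factor λ_1 = (4, 1, 4, 0)
p-restricted factor λ_2 = (4, 1, 1, 4)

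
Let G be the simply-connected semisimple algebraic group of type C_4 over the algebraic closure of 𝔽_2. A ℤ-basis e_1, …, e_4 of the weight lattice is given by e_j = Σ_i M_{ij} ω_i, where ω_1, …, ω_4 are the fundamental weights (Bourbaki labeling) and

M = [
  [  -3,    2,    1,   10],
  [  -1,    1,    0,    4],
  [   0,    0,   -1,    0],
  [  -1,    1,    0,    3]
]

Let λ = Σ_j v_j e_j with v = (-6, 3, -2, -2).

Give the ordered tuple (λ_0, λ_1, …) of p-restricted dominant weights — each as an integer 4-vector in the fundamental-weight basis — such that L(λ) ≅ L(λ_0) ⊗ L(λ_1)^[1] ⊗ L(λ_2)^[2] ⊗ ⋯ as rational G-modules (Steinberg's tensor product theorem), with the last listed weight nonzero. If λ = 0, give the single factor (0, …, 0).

In the fundamental-weight basis, λ has coordinates c = M·v (v = (-6, 3, -2, -2)):
  c_1 = -3*-6 + 2*3 + 1*-2 + 10*-2 = 2
  c_2 = -1*-6 + 1*3 + 0*-2 + 4*-2 = 1
  c_3 = 0*-6 + 0*3 + -1*-2 + 0*-2 = 2
  c_4 = -1*-6 + 1*3 + 0*-2 + 3*-2 = 3
Base-2 expansion of each c_i:
  c_1 = 2 = 0·2^0 + 1·2^1
  c_2 = 1 = 1·2^0
  c_3 = 2 = 0·2^0 + 1·2^1
  c_4 = 3 = 1·2^0 + 1·2^1
λ_0 = (0, 1, 0, 1)
λ_1 = (1, 0, 1, 1)

((0, 1, 0, 1), (1, 0, 1, 1))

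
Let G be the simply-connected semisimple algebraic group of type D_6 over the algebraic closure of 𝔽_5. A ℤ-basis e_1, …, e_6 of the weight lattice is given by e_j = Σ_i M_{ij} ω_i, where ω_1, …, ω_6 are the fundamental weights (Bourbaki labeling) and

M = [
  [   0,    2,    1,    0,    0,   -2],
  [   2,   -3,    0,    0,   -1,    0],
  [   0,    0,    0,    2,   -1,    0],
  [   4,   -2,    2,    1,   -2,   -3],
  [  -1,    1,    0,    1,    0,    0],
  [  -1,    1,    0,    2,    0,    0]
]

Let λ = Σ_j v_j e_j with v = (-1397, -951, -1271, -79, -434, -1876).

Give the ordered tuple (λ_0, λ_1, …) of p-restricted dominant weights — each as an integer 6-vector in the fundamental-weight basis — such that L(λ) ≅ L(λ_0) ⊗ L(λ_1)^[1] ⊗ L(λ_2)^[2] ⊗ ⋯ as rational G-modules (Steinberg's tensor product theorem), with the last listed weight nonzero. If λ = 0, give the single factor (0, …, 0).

Converting to the ω-basis (c_i = row i of M dotted with v = (-1397, -951, -1271, -79, -434, -1876)):
  c_1 = (0)·(-1397) + (2)·(-951) + (1)·(-1271) + (0)·(-79) + (0)·(-434) + (-2)·(-1876) = 579
  c_2 = (2)·(-1397) + (-3)·(-951) + (0)·(-1271) + (0)·(-79) + (-1)·(-434) + (0)·(-1876) = 493
  c_3 = (0)·(-1397) + (0)·(-951) + (0)·(-1271) + (2)·(-79) + (-1)·(-434) + (0)·(-1876) = 276
  c_4 = (4)·(-1397) + (-2)·(-951) + (2)·(-1271) + (1)·(-79) + (-2)·(-434) + (-3)·(-1876) = 189
  c_5 = (-1)·(-1397) + (1)·(-951) + (0)·(-1271) + (1)·(-79) + (0)·(-434) + (0)·(-1876) = 367
  c_6 = (-1)·(-1397) + (1)·(-951) + (0)·(-1271) + (2)·(-79) + (0)·(-434) + (0)·(-1876) = 288
Expand coordinatewise in base 5:
  c_1 = 579 = 4·5^0 + 0·5^1 + 3·5^2 + 4·5^3
  c_2 = 493 = 3·5^0 + 3·5^1 + 4·5^2 + 3·5^3
  c_3 = 276 = 1·5^0 + 0·5^1 + 1·5^2 + 2·5^3
  c_4 = 189 = 4·5^0 + 2·5^1 + 2·5^2 + 1·5^3
  c_5 = 367 = 2·5^0 + 3·5^1 + 4·5^2 + 2·5^3
  c_6 = 288 = 3·5^0 + 2·5^1 + 1·5^2 + 2·5^3
Factor λ_0 = (4, 3, 1, 4, 2, 3)
Factor λ_1 = (0, 3, 0, 2, 3, 2)
Factor λ_2 = (3, 4, 1, 2, 4, 1)
Factor λ_3 = (4, 3, 2, 1, 2, 2)

((4, 3, 1, 4, 2, 3), (0, 3, 0, 2, 3, 2), (3, 4, 1, 2, 4, 1), (4, 3, 2, 1, 2, 2))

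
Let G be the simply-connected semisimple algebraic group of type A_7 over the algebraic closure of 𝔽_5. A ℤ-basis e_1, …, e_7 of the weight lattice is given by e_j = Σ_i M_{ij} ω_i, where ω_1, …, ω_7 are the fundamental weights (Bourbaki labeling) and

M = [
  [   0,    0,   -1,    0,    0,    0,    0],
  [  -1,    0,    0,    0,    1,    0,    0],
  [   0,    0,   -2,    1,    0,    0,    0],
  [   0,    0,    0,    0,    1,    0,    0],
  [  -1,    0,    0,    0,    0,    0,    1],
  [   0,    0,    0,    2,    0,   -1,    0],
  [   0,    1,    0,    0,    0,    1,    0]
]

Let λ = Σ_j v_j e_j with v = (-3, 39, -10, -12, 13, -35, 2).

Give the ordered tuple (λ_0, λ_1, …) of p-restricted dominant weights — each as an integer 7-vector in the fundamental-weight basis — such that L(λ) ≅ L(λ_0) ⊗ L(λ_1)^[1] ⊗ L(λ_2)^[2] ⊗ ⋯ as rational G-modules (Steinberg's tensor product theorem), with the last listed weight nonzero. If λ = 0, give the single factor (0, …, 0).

((0, 1, 3, 3, 0, 1, 4), (2, 3, 1, 2, 1, 2, 0))

ω-coordinates c = M·v, v = (-3, 39, -10, -12, 13, -35, 2):
  c_1 = (0)·(-3) + (0)·(39) + (-1)·(-10) + (0)·(-12) + (0)·(13) + (0)·(-35) + (0)·(2) = 10
  c_2 = (-1)·(-3) + (0)·(39) + (0)·(-10) + (0)·(-12) + (1)·(13) + (0)·(-35) + (0)·(2) = 16
  c_3 = (0)·(-3) + (0)·(39) + (-2)·(-10) + (1)·(-12) + (0)·(13) + (0)·(-35) + (0)·(2) = 8
  c_4 = (0)·(-3) + (0)·(39) + (0)·(-10) + (0)·(-12) + (1)·(13) + (0)·(-35) + (0)·(2) = 13
  c_5 = (-1)·(-3) + (0)·(39) + (0)·(-10) + (0)·(-12) + (0)·(13) + (0)·(-35) + (1)·(2) = 5
  c_6 = (0)·(-3) + (0)·(39) + (0)·(-10) + (2)·(-12) + (0)·(13) + (-1)·(-35) + (0)·(2) = 11
  c_7 = (0)·(-3) + (1)·(39) + (0)·(-10) + (0)·(-12) + (0)·(13) + (1)·(-35) + (0)·(2) = 4
Expand coordinatewise in base 5:
  c_1 = 10 = 0·5^0 + 2·5^1
  c_2 = 16 = 1·5^0 + 3·5^1
  c_3 = 8 = 3·5^0 + 1·5^1
  c_4 = 13 = 3·5^0 + 2·5^1
  c_5 = 5 = 0·5^0 + 1·5^1
  c_6 = 11 = 1·5^0 + 2·5^1
  c_7 = 4 = 4·5^0
p-restricted factor λ_0 = (0, 1, 3, 3, 0, 1, 4)
p-restricted factor λ_1 = (2, 3, 1, 2, 1, 2, 0)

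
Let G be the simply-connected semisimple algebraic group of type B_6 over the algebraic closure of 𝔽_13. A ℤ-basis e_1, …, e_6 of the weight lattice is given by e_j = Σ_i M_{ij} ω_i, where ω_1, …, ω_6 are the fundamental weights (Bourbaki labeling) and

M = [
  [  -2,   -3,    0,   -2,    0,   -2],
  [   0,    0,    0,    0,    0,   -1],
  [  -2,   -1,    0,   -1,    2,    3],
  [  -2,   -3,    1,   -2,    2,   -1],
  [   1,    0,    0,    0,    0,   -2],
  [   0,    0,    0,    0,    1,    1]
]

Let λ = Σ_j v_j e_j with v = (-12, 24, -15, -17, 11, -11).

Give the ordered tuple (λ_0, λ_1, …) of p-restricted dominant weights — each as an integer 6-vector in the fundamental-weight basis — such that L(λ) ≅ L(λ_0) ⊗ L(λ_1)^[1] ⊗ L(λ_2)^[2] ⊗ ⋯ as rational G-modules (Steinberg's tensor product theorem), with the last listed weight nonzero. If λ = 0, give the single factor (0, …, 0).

Change of basis e → ω: c = M·v where v = (-12, 24, -15, -17, 11, -11):
  c_1 = (-2)·(-12) + (-3)·(24) + (0)·(-15) + (-2)·(-17) + (0)·(11) + (-2)·(-11) = 8
  c_2 = (0)·(-12) + (0)·(24) + (0)·(-15) + (0)·(-17) + (0)·(11) + (-1)·(-11) = 11
  c_3 = (-2)·(-12) + (-1)·(24) + (0)·(-15) + (-1)·(-17) + (2)·(11) + (3)·(-11) = 6
  c_4 = (-2)·(-12) + (-3)·(24) + (1)·(-15) + (-2)·(-17) + (2)·(11) + (-1)·(-11) = 4
  c_5 = (1)·(-12) + (0)·(24) + (0)·(-15) + (0)·(-17) + (0)·(11) + (-2)·(-11) = 10
  c_6 = (0)·(-12) + (0)·(24) + (0)·(-15) + (0)·(-17) + (1)·(11) + (1)·(-11) = 0
Expand coordinatewise in base 13:
  c_1 = 8 = 8·13^0
  c_2 = 11 = 11·13^0
  c_3 = 6 = 6·13^0
  c_4 = 4 = 4·13^0
  c_5 = 10 = 10·13^0
  c_6 = 0
Factor λ_0 = (8, 11, 6, 4, 10, 0)

((8, 11, 6, 4, 10, 0),)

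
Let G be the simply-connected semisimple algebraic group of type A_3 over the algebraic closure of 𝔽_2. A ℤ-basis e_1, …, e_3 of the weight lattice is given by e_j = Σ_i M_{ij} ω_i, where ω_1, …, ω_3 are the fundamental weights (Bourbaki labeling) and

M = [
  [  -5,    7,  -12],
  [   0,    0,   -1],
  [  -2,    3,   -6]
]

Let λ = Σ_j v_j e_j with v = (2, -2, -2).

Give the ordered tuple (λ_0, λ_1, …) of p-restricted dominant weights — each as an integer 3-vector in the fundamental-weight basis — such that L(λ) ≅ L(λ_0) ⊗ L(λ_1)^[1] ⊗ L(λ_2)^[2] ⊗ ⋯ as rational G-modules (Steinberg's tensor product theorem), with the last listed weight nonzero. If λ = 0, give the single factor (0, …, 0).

((0, 0, 0), (0, 1, 1))

Change of basis e → ω: c = M·v where v = (2, -2, -2):
  c_1 = (-5)·(2) + (7)·(-2) + (-12)·(-2) = 0
  c_2 = (0)·(2) + (0)·(-2) + (-1)·(-2) = 2
  c_3 = (-2)·(2) + (3)·(-2) + (-6)·(-2) = 2
Base-2 expansion of each c_i:
  c_1 = 0
  c_2 = 2 = 0·2^0 + 1·2^1
  c_3 = 2 = 0·2^0 + 1·2^1
λ_0 = (0, 0, 0)
λ_1 = (0, 1, 1)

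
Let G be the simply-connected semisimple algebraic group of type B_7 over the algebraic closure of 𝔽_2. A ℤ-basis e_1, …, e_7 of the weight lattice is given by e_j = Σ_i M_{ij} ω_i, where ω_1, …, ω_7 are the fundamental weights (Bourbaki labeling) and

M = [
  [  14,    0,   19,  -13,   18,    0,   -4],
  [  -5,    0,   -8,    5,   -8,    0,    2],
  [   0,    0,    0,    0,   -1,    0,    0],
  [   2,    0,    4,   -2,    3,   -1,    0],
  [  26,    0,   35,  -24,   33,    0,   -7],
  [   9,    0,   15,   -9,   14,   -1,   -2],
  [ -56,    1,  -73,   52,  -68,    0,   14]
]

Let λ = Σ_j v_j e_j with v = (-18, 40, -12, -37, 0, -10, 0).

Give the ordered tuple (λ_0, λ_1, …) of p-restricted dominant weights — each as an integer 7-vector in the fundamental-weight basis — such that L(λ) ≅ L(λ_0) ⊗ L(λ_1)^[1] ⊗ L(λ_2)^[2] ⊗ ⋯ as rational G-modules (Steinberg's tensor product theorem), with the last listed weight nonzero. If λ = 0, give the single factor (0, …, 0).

((1, 1, 0, 0, 0, 1, 0),)

Change of basis e → ω: c = M·v where v = (-18, 40, -12, -37, 0, -10, 0):
  c_1 = (14)·(-18) + (0)·(40) + (19)·(-12) + (-13)·(-37) + (18)·(0) + (0)·(-10) + (-4)·(0) = 1
  c_2 = (-5)·(-18) + (0)·(40) + (-8)·(-12) + (5)·(-37) + (-8)·(0) + (0)·(-10) + (2)·(0) = 1
  c_3 = (0)·(-18) + (0)·(40) + (0)·(-12) + (0)·(-37) + (-1)·(0) + (0)·(-10) + (0)·(0) = 0
  c_4 = (2)·(-18) + (0)·(40) + (4)·(-12) + (-2)·(-37) + (3)·(0) + (-1)·(-10) + (0)·(0) = 0
  c_5 = (26)·(-18) + (0)·(40) + (35)·(-12) + (-24)·(-37) + (33)·(0) + (0)·(-10) + (-7)·(0) = 0
  c_6 = (9)·(-18) + (0)·(40) + (15)·(-12) + (-9)·(-37) + (14)·(0) + (-1)·(-10) + (-2)·(0) = 1
  c_7 = (-56)·(-18) + (1)·(40) + (-73)·(-12) + (52)·(-37) + (-68)·(0) + (0)·(-10) + (14)·(0) = 0
Base-2 expansion of each c_i:
  c_1 = 1 = 1·2^0
  c_2 = 1 = 1·2^0
  c_3 = 0
  c_4 = 0
  c_5 = 0
  c_6 = 1 = 1·2^0
  c_7 = 0
Factor λ_0 = (1, 1, 0, 0, 0, 1, 0)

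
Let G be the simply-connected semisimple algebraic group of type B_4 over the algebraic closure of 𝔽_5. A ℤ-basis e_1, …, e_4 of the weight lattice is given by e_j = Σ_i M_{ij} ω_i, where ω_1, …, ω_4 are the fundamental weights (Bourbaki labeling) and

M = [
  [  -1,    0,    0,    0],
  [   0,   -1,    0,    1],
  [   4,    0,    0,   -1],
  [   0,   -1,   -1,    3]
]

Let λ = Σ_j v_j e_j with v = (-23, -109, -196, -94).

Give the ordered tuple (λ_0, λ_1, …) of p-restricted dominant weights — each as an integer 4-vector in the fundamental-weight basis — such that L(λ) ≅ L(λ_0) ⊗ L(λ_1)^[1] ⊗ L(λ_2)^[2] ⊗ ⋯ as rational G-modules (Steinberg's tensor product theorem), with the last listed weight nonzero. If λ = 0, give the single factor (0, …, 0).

ω-coordinates c = M·v, v = (-23, -109, -196, -94):
  c_1 = (-1)·(-23) + (0)·(-109) + (0)·(-196) + (0)·(-94) = 23
  c_2 = (0)·(-23) + (-1)·(-109) + (0)·(-196) + (1)·(-94) = 15
  c_3 = (4)·(-23) + (0)·(-109) + (0)·(-196) + (-1)·(-94) = 2
  c_4 = (0)·(-23) + (-1)·(-109) + (-1)·(-196) + (3)·(-94) = 23
Base-5 expansion of each c_i:
  c_1 = 23 = 3·5^0 + 4·5^1
  c_2 = 15 = 0·5^0 + 3·5^1
  c_3 = 2 = 2·5^0
  c_4 = 23 = 3·5^0 + 4·5^1
Factor λ_0 = (3, 0, 2, 3)
Factor λ_1 = (4, 3, 0, 4)

((3, 0, 2, 3), (4, 3, 0, 4))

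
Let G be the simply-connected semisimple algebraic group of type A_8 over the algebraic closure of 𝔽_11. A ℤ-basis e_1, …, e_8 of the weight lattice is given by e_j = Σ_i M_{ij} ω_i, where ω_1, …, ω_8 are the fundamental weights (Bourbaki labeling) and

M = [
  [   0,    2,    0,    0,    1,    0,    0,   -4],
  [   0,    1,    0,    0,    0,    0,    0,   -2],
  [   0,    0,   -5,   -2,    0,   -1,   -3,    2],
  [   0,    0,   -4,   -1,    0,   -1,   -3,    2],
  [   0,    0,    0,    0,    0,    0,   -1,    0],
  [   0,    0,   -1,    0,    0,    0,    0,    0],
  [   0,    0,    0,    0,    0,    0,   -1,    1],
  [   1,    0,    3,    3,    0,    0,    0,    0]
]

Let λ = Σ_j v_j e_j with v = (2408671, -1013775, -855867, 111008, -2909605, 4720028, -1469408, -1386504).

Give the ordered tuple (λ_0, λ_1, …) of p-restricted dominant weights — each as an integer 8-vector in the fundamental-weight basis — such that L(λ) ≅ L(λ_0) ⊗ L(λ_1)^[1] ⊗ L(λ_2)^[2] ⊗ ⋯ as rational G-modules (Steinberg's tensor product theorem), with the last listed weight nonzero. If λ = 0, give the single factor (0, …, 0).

In the fundamental-weight basis, λ has coordinates c = M·v (v = (2408671, -1013775, -855867, 111008, -2909605, 4720028, -1469408, -1386504)):
  c_1 = (0)·(2408671) + (2)·(-1013775) + (0)·(-855867) + (0)·(111008) + (1)·(-2909605) + (0)·(4720028) + (0)·(-1469408) + (-4)·(-1386504) = 608861
  c_2 = (0)·(2408671) + (1)·(-1013775) + (0)·(-855867) + (0)·(111008) + (0)·(-2909605) + (0)·(4720028) + (0)·(-1469408) + (-2)·(-1386504) = 1759233
  c_3 = (0)·(2408671) + (0)·(-1013775) + (-5)·(-855867) + (-2)·(111008) + (0)·(-2909605) + (-1)·(4720028) + (-3)·(-1469408) + (2)·(-1386504) = 972507
  c_4 = (0)·(2408671) + (0)·(-1013775) + (-4)·(-855867) + (-1)·(111008) + (0)·(-2909605) + (-1)·(4720028) + (-3)·(-1469408) + (2)·(-1386504) = 227648
  c_5 = (0)·(2408671) + (0)·(-1013775) + (0)·(-855867) + (0)·(111008) + (0)·(-2909605) + (0)·(4720028) + (-1)·(-1469408) + (0)·(-1386504) = 1469408
  c_6 = (0)·(2408671) + (0)·(-1013775) + (-1)·(-855867) + (0)·(111008) + (0)·(-2909605) + (0)·(4720028) + (0)·(-1469408) + (0)·(-1386504) = 855867
  c_7 = (0)·(2408671) + (0)·(-1013775) + (0)·(-855867) + (0)·(111008) + (0)·(-2909605) + (0)·(4720028) + (-1)·(-1469408) + (1)·(-1386504) = 82904
  c_8 = (1)·(2408671) + (0)·(-1013775) + (3)·(-855867) + (3)·(111008) + (0)·(-2909605) + (0)·(4720028) + (0)·(-1469408) + (0)·(-1386504) = 174094
Writing each c_i in base p = 11:
  c_1 = 608861 = 0·11^0 + 10·11^1 + 4·11^2 + 6·11^3 + 8·11^4 + 3·11^5
  c_2 = 1759233 = 3·11^0 + 1·11^1 + 8·11^2 + 1·11^3 + 10·11^4 + 10·11^5
  c_3 = 972507 = 8·11^0 + 2·11^1 + 7·11^2 + 4·11^3 + 0·11^4 + 6·11^5
  c_4 = 227648 = 3·11^0 + 4·11^1 + 0·11^2 + 6·11^3 + 4·11^4 + 1·11^5
  c_5 = 1469408 = 6·11^0 + 9·11^1 + 10·11^2 + 3·11^3 + 1·11^4 + 9·11^5
  c_6 = 855867 = 1·11^0 + 3·11^1 + 0·11^2 + 5·11^3 + 3·11^4 + 5·11^5
  c_7 = 82904 = 8·11^0 + 1·11^1 + 3·11^2 + 7·11^3 + 5·11^4
  c_8 = 174094 = 8·11^0 + 8·11^1 + 8·11^2 + 9·11^3 + 0·11^4 + 1·11^5
Factor λ_0 = (0, 3, 8, 3, 6, 1, 8, 8)
Factor λ_1 = (10, 1, 2, 4, 9, 3, 1, 8)
Factor λ_2 = (4, 8, 7, 0, 10, 0, 3, 8)
Factor λ_3 = (6, 1, 4, 6, 3, 5, 7, 9)
Factor λ_4 = (8, 10, 0, 4, 1, 3, 5, 0)
Factor λ_5 = (3, 10, 6, 1, 9, 5, 0, 1)

((0, 3, 8, 3, 6, 1, 8, 8), (10, 1, 2, 4, 9, 3, 1, 8), (4, 8, 7, 0, 10, 0, 3, 8), (6, 1, 4, 6, 3, 5, 7, 9), (8, 10, 0, 4, 1, 3, 5, 0), (3, 10, 6, 1, 9, 5, 0, 1))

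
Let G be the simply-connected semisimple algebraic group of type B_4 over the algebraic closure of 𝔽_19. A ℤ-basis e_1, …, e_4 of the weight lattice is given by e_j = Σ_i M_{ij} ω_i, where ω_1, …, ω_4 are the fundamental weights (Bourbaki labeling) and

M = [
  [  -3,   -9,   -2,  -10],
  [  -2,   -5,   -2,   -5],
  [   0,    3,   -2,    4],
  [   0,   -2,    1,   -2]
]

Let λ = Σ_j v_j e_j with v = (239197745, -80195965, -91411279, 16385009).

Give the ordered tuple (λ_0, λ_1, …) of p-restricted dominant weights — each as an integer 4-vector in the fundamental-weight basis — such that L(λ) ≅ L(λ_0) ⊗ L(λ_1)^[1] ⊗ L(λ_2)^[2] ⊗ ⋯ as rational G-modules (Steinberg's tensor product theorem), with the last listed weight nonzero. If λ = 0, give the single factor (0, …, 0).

In the fundamental-weight basis, λ has coordinates c = M·v (v = (239197745, -80195965, -91411279, 16385009)):
  c_1 = (-3)·(239197745) + (-9)·(-80195965) + (-2)·(-91411279) + (-10)·(16385009) = 23142918
  c_2 = (-2)·(239197745) + (-5)·(-80195965) + (-2)·(-91411279) + (-5)·(16385009) = 23481848
  c_3 = (0)·(239197745) + (3)·(-80195965) + (-2)·(-91411279) + (4)·(16385009) = 7774699
  c_4 = (0)·(239197745) + (-2)·(-80195965) + (1)·(-91411279) + (-2)·(16385009) = 36210633
Writing each c_i in base p = 19:
  c_1 = 23142918 = 6·19^0 + 15·19^1 + 1·19^2 + 11·19^3 + 6·19^4 + 9·19^5
  c_2 = 23481848 = 14·19^0 + 12·19^1 + 9·19^2 + 3·19^3 + 9·19^4 + 9·19^5
  c_3 = 7774699 = 13·19^0 + 10·19^1 + 9·19^2 + 12·19^3 + 2·19^4 + 3·19^5
  c_4 = 36210633 = 15·19^0 + 8·19^1 + 5·19^2 + 16·19^3 + 11·19^4 + 14·19^5
p-restricted factor λ_0 = (6, 14, 13, 15)
p-restricted factor λ_1 = (15, 12, 10, 8)
p-restricted factor λ_2 = (1, 9, 9, 5)
p-restricted factor λ_3 = (11, 3, 12, 16)
p-restricted factor λ_4 = (6, 9, 2, 11)
p-restricted factor λ_5 = (9, 9, 3, 14)

((6, 14, 13, 15), (15, 12, 10, 8), (1, 9, 9, 5), (11, 3, 12, 16), (6, 9, 2, 11), (9, 9, 3, 14))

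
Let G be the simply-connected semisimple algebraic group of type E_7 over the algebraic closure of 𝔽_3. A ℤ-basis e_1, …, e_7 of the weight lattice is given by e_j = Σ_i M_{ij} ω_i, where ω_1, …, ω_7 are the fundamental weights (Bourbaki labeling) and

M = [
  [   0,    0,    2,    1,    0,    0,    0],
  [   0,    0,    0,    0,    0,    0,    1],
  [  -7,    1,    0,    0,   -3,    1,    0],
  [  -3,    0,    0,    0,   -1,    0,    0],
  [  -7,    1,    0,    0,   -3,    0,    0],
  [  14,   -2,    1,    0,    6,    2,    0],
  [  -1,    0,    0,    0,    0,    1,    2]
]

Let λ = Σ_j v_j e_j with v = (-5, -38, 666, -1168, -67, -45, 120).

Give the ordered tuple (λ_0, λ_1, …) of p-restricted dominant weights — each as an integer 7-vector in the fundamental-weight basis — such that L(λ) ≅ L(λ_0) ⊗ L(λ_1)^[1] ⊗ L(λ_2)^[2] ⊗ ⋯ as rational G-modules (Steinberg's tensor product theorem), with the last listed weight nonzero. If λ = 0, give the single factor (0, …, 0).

((2, 0, 0, 1, 0, 0, 2), (0, 1, 0, 0, 0, 0, 0), (0, 1, 2, 0, 1, 2, 1), (0, 1, 2, 0, 1, 0, 1), (2, 1, 1, 1, 2, 2, 2))

Converting to the ω-basis (c_i = row i of M dotted with v = (-5, -38, 666, -1168, -67, -45, 120)):
  c_1 = (0)·(-5) + (0)·(-38) + 2·666 + (1)·(-1168) + (0)·(-67) + (0)·(-45) + 0·120 = 164
  c_2 = (0)·(-5) + (0)·(-38) + 0·666 + (0)·(-1168) + (0)·(-67) + (0)·(-45) + 1·120 = 120
  c_3 = (-7)·(-5) + (1)·(-38) + 0·666 + (0)·(-1168) + (-3)·(-67) + (1)·(-45) + 0·120 = 153
  c_4 = (-3)·(-5) + (0)·(-38) + 0·666 + (0)·(-1168) + (-1)·(-67) + (0)·(-45) + 0·120 = 82
  c_5 = (-7)·(-5) + (1)·(-38) + 0·666 + (0)·(-1168) + (-3)·(-67) + (0)·(-45) + 0·120 = 198
  c_6 = (14)·(-5) + (-2)·(-38) + 1·666 + (0)·(-1168) + (6)·(-67) + (2)·(-45) + 0·120 = 180
  c_7 = (-1)·(-5) + (0)·(-38) + 0·666 + (0)·(-1168) + (0)·(-67) + (1)·(-45) + 2·120 = 200
Writing each c_i in base p = 3:
  c_1 = 164 = 2·3^0 + 0·3^1 + 0·3^2 + 0·3^3 + 2·3^4
  c_2 = 120 = 0·3^0 + 1·3^1 + 1·3^2 + 1·3^3 + 1·3^4
  c_3 = 153 = 0·3^0 + 0·3^1 + 2·3^2 + 2·3^3 + 1·3^4
  c_4 = 82 = 1·3^0 + 0·3^1 + 0·3^2 + 0·3^3 + 1·3^4
  c_5 = 198 = 0·3^0 + 0·3^1 + 1·3^2 + 1·3^3 + 2·3^4
  c_6 = 180 = 0·3^0 + 0·3^1 + 2·3^2 + 0·3^3 + 2·3^4
  c_7 = 200 = 2·3^0 + 0·3^1 + 1·3^2 + 1·3^3 + 2·3^4
λ_0 = (2, 0, 0, 1, 0, 0, 2)
λ_1 = (0, 1, 0, 0, 0, 0, 0)
λ_2 = (0, 1, 2, 0, 1, 2, 1)
λ_3 = (0, 1, 2, 0, 1, 0, 1)
λ_4 = (2, 1, 1, 1, 2, 2, 2)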